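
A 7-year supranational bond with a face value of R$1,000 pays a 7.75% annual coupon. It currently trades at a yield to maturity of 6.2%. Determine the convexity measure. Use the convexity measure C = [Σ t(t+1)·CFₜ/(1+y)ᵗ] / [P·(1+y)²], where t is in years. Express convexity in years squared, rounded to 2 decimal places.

With y = 0.062:
  t   CF        PV=CF/(1+0.062)^t    t·PV        t(t+1)·PV
  1        77.50        72.9755        72.9755         145.9510
  2        77.50        68.7152       137.4304         412.2911
  3        77.50        64.7036       194.1107         776.4427
  4        77.50        60.9261       243.7045       1,218.5227
  5        77.50        57.3692       286.8462       1,721.0773
  6        77.50        54.0200       324.1200       2,268.8401
  7     1,077.50       707.2056     4,950.4389      39,603.5109
  Σ                  1,085.9152     6,209.6262      46,146.6358
P = 1,085.9152.
Convexity = Σ t(t+1)·PV / [P·(1+y)²] = 46,146.6358 / (1,085.9152 × 1.127844) = 37.67863.

37.68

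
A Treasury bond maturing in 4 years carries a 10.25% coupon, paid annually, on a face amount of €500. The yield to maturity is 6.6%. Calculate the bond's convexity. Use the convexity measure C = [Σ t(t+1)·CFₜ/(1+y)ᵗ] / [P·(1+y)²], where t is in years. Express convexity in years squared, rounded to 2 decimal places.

14.73

With y = 0.066:
  t   CF        PV=CF/(1+0.066)^t    t·PV        t(t+1)·PV
  1        51.25        48.0769        48.0769          96.1538
  2        51.25        45.1003        90.2006         270.6018
  3        51.25        42.3080       126.9239         507.6957
  4       551.25       426.8937     1,707.5749       8,537.8747
  Σ                    562.3789     1,972.7764       9,412.3261
P = 562.3789.
Convexity = Σ t(t+1)·PV / [P·(1+y)²] = 9,412.3261 / (562.3789 × 1.136356) = 14.72833.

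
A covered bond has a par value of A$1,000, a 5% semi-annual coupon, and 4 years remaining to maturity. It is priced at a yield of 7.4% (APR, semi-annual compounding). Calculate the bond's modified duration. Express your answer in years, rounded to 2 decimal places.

Periodic yield y = 0.037. First find Macaulay duration:
  t   CF        PV=CF/(1+0.037)^t    t·PV
  1        25.00        24.1080        24.1080
  2        25.00        23.2478        46.4957
  3        25.00        22.4184        67.2551
  4        25.00        21.6185        86.4739
  5        25.00        20.8471       104.2356
  6        25.00        20.1033       120.6198
  7        25.00        19.3860       135.7022
  8     1,025.00       766.4676     6,131.7410
  Σ                    918.1967     6,716.6312
P = 918.1967; Macaulay duration = 6,716.6312 / 918.1967 = 7.31502 half-year periods = 3.65751 years.
Modified duration = D_Mac / (1 + y) = 3.65751 / 1.037 = 3.52701 years.

3.53 years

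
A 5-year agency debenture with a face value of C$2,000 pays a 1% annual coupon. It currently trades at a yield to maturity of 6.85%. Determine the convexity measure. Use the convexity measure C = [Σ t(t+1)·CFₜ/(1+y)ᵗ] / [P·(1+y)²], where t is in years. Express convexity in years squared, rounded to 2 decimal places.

With y = 0.0685:
  t   CF        PV=CF/(1+0.0685)^t    t·PV        t(t+1)·PV
  1        20.00        18.7178        18.7178          37.4357
  2        20.00        17.5179        35.0357         105.1071
  3        20.00        16.3948        49.1844         196.7377
  4        20.00        15.3438        61.3751         306.8753
  5     2,020.00     1,450.3698     7,251.8488      43,511.0929
  Σ                  1,518.3440     7,416.1618      44,157.2487
P = 1,518.3440.
Convexity = Σ t(t+1)·PV / [P·(1+y)²] = 44,157.2487 / (1,518.3440 × 1.141692) = 25.47316.

25.47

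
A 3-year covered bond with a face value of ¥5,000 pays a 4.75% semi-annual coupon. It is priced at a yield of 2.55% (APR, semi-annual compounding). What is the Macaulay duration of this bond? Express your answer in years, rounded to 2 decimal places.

2.84 years

Periodic yield y = 0.01275. Discount each cash flow and weight by its period:
  t   CF        PV=CF/(1+0.01275)^t    t·PV
  1       118.75       117.2550       117.2550
  2       118.75       115.7788       231.5576
  3       118.75       114.3212       342.9637
  4       118.75       112.8820       451.5279
  5       118.75       111.4609       557.3043
  6     5,118.75     4,744.0626    28,464.3754
  Σ                  5,315.7604    30,164.9839
Price P = Σ PV = 5,315.7604.
Macaulay duration = Σ(t·PV) / P = 30,164.9839 / 5,315.7604 = 5.67463 half-year periods.
In years: 5.67463 / 2 = 2.83732 years.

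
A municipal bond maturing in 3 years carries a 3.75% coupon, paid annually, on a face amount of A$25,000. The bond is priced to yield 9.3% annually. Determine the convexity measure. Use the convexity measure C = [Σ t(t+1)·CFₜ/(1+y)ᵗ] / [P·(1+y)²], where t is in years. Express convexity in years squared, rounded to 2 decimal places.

9.53

With y = 0.093:
  t   CF        PV=CF/(1+0.093)^t    t·PV        t(t+1)·PV
  1       937.50       857.7310       857.7310       1,715.4620
  2       937.50       784.7493     1,569.4987       4,708.4960
  3    25,937.50    19,864.0422    59,592.1265     238,368.5059
  Σ                 21,506.5225    62,019.3561     244,792.4639
P = 21,506.5225.
Convexity = Σ t(t+1)·PV / [P·(1+y)²] = 244,792.4639 / (21,506.5225 × 1.194649) = 9.52769.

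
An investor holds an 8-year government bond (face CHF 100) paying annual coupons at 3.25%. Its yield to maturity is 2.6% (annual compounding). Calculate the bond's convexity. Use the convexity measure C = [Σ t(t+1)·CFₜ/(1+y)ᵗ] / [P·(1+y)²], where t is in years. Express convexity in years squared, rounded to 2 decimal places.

With y = 0.026:
  t   CF        PV=CF/(1+0.026)^t    t·PV        t(t+1)·PV
  1         3.25         3.1676         3.1676           6.3353
  2         3.25         3.0874         6.1747          18.5242
  3         3.25         3.0091         9.0274          36.1096
  4         3.25         2.9329        11.7315          58.6575
  5         3.25         2.8586        14.2928          85.7567
  6         3.25         2.7861        16.7167         117.0169
  7         3.25         2.7155        19.0086         152.0687
  8       103.25        84.0836       672.6686       6,054.0175
  Σ                    104.6408       752.7880       6,528.4864
P = 104.6408.
Convexity = Σ t(t+1)·PV / [P·(1+y)²] = 6,528.4864 / (104.6408 × 1.052676) = 59.26753.

59.27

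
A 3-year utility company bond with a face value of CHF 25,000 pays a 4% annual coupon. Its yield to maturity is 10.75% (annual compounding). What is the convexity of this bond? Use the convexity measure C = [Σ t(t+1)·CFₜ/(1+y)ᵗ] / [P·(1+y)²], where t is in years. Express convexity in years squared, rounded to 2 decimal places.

9.24

With y = 0.1075:
  t   CF        PV=CF/(1+0.1075)^t    t·PV        t(t+1)·PV
  1     1,000.00       902.9345       902.9345       1,805.8691
  2     1,000.00       815.2908     1,630.5816       4,891.7447
  3    26,000.00    19,140.0092    57,420.0277     229,680.1110
  Σ                 20,858.2346    59,953.5438     236,377.7247
P = 20,858.2346.
Convexity = Σ t(t+1)·PV / [P·(1+y)²] = 236,377.7247 / (20,858.2346 × 1.226556) = 9.23935.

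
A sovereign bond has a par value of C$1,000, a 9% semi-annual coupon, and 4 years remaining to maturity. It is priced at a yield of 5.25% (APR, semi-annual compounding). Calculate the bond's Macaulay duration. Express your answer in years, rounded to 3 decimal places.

3.485 years

Periodic yield y = 0.02625. Discount each cash flow and weight by its period:
  t   CF        PV=CF/(1+0.02625)^t    t·PV
  1        45.00        43.8490        43.8490
  2        45.00        42.7274        85.4547
  3        45.00        41.6345       124.9034
  4        45.00        40.5695       162.2781
  5        45.00        39.5318       197.6590
  6        45.00        38.5206       231.1238
  7        45.00        37.5353       262.7474
  8     1,045.00       849.3583     6,794.8663
  Σ                  1,133.7264     7,902.8817
Price P = Σ PV = 1,133.7264.
Macaulay duration = Σ(t·PV) / P = 7,902.8817 / 1,133.7264 = 6.97071 half-year periods.
In years: 6.97071 / 2 = 3.48536 years.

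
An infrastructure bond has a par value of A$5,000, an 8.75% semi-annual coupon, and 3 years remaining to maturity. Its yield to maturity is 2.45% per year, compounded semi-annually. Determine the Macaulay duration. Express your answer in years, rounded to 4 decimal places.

2.7299 years

Periodic yield y = 0.01225. Discount each cash flow and weight by its period:
  t   CF        PV=CF/(1+0.01225)^t    t·PV
  1       218.75       216.1027       216.1027
  2       218.75       213.4875       426.9750
  3       218.75       210.9039       632.7118
  4       218.75       208.3516       833.4066
  5       218.75       205.8302     1,029.1511
  6     5,218.75     4,851.0950    29,106.5700
  Σ                  5,905.7711    32,244.9173
Price P = Σ PV = 5,905.7711.
Macaulay duration = Σ(t·PV) / P = 32,244.9173 / 5,905.7711 = 5.45990 half-year periods.
In years: 5.45990 / 2 = 2.72995 years.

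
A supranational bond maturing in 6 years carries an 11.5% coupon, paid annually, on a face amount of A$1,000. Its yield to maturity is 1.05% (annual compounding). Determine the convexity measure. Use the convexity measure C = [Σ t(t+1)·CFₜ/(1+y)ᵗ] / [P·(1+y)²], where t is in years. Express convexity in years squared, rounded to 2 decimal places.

31.56

With y = 0.0105:
  t   CF        PV=CF/(1+0.0105)^t    t·PV        t(t+1)·PV
  1       115.00       113.8050       113.8050         227.6101
  2       115.00       112.6225       225.2450         675.7351
  3       115.00       111.4523       334.3568       1,337.4271
  4       115.00       110.2942       441.1767       2,205.8835
  5       115.00       109.1481       545.7406       3,274.4435
  6     1,115.00     1,047.2659     6,283.5954      43,985.1676
  Σ                  1,604.5880     7,943.9195      51,706.2669
P = 1,604.5880.
Convexity = Σ t(t+1)·PV / [P·(1+y)²] = 51,706.2669 / (1,604.5880 × 1.021110) = 31.55782.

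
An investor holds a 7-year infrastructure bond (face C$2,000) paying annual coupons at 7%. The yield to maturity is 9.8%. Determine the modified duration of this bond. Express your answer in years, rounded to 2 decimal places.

5.15 years

Periodic yield y = 0.098. First find Macaulay duration:
  t   CF        PV=CF/(1+0.098)^t    t·PV
  1       140.00       127.5046       127.5046
  2       140.00       116.1244       232.2487
  3       140.00       105.7599       317.2797
  4       140.00        96.3205       385.2820
  5       140.00        87.7236       438.6179
  6       140.00        79.8940       479.3638
  7     2,140.00     1,112.2371     7,785.6600
  Σ                  1,725.5640     9,765.9566
P = 1,725.5640; Macaulay duration = 9,765.9566 / 1,725.5640 = 5.65957 years.
Modified duration = D_Mac / (1 + y) = 5.65957 / 1.098 = 5.15444 years.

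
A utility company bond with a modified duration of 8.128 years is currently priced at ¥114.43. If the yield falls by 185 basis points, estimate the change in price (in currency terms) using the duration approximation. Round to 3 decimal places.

+¥17.207

Duration approximation: ΔP/P ≈ -D_mod · Δy = -8.128 × (-0.0185) = +0.150368.
ΔP ≈ 114.43 × (+0.150368) = +17.20661024.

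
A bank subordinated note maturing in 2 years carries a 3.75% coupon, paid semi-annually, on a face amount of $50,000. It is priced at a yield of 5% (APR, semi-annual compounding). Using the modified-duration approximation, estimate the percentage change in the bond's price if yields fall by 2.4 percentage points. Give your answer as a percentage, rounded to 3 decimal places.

Periodic yield y = 0.025. Modified duration first:
  t   CF        PV=CF/(1+0.025)^t    t·PV
  1       937.50       914.6341       914.6341
  2       937.50       892.3260     1,784.6520
  3       937.50       870.5619     2,611.6858
  4    50,937.50    46,146.8610   184,587.4439
  Σ                 48,824.3831   189,898.4159
P = 48,824.3831; D_Mac = 3.88942 half-year periods = 1.94471 yrs; D_mod = 1.94471/(1+0.025) = 1.89728 yrs.
ΔP/P ≈ -D_mod · Δy = -1.89728 × (-0.024) = +0.045535 = +4.5535%.

+4.553%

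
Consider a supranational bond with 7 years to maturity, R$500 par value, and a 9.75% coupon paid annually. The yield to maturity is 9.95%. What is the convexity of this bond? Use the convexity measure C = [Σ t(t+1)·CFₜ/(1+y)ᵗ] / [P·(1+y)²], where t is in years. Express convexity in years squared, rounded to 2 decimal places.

With y = 0.0995:
  t   CF        PV=CF/(1+0.0995)^t    t·PV        t(t+1)·PV
  1        48.75        44.3383        44.3383          88.6767
  2        48.75        40.3259        80.6518         241.9554
  3        48.75        36.6766       110.0298         440.1190
  4        48.75        33.3575       133.4301         667.1503
  5        48.75        30.3388       151.6940         910.1641
  6        48.75        27.5933       165.5596       1,158.9175
  7       548.75       282.4931     1,977.4519      15,819.6155
  Σ                    495.1236     2,663.1556      19,326.5986
P = 495.1236.
Convexity = Σ t(t+1)·PV / [P·(1+y)²] = 19,326.5986 / (495.1236 × 1.208900) = 32.28876.

32.29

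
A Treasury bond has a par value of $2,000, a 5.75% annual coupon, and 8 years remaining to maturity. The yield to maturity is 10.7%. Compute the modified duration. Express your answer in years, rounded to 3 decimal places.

5.761 years

Periodic yield y = 0.107. First find Macaulay duration:
  t   CF        PV=CF/(1+0.107)^t    t·PV
  1       115.00       103.8844       103.8844
  2       115.00        93.8432       187.6863
  3       115.00        84.7725       254.3175
  4       115.00        76.5786       306.3144
  5       115.00        69.1767       345.8834
  6       115.00        62.4902       374.9414
  7       115.00        56.4501       395.1505
  8     2,115.00       937.8414     7,502.7313
  Σ                  1,485.0370     9,470.9091
P = 1,485.0370; Macaulay duration = 9,470.9091 / 1,485.0370 = 6.37756 years.
Modified duration = D_Mac / (1 + y) = 6.37756 / 1.107 = 5.76112 years.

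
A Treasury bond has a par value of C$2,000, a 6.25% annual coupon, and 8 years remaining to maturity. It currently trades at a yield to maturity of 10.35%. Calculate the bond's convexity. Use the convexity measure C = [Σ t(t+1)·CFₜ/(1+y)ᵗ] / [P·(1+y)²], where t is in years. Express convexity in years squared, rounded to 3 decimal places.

42.914

With y = 0.1035:
  t   CF        PV=CF/(1+0.1035)^t    t·PV        t(t+1)·PV
  1       125.00       113.2759       113.2759         226.5519
  2       125.00       102.6515       205.3030         615.9091
  3       125.00        93.0236       279.0707       1,116.2828
  4       125.00        84.2987       337.1946       1,685.9732
  5       125.00        76.3921       381.9604       2,291.7623
  6       125.00        69.2271       415.3625       2,907.5372
  7       125.00        62.7341       439.1387       3,513.1094
  8     2,125.00       966.4519     7,731.6150      69,584.5352
  Σ                  1,568.0548     9,902.9209      81,941.6611
P = 1,568.0548.
Convexity = Σ t(t+1)·PV / [P·(1+y)²] = 81,941.6611 / (1,568.0548 × 1.217712) = 42.91399.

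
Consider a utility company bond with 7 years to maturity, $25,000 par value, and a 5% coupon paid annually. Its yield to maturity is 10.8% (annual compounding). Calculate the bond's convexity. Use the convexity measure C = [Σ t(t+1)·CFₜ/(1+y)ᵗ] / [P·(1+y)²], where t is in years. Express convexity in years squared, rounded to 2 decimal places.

With y = 0.108:
  t   CF        PV=CF/(1+0.108)^t    t·PV        t(t+1)·PV
  1     1,250.00     1,128.1588     1,128.1588       2,256.3177
  2     1,250.00     1,018.1939     2,036.3878       6,109.1634
  3     1,250.00       918.9476     2,756.8427      11,027.3708
  4     1,250.00       829.3751     3,317.5002      16,587.5012
  5     1,250.00       748.5334     3,742.6672      22,456.0034
  6     1,250.00       675.5717     4,053.4302      28,374.0115
  7    26,250.00    12,804.1568    89,629.0978     717,032.7826
  Σ                 18,122.9374   106,664.0849     803,843.1507
P = 18,122.9374.
Convexity = Σ t(t+1)·PV / [P·(1+y)²] = 803,843.1507 / (18,122.9374 × 1.227664) = 36.12960.

36.13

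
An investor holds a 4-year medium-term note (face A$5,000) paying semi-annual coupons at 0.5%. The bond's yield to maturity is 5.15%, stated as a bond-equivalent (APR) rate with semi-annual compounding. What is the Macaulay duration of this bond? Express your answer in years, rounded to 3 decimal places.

Periodic yield y = 0.02575. Discount each cash flow and weight by its period:
  t   CF        PV=CF/(1+0.02575)^t    t·PV
  1        12.50        12.1862        12.1862
  2        12.50        11.8803        23.7606
  3        12.50        11.5821        34.7462
  4        12.50        11.2913        45.1652
  5        12.50        11.0078        55.0392
  6        12.50        10.7315        64.3891
  7        12.50        10.4621        73.2348
  8     5,012.50     4,089.9894    32,719.9151
  Σ                  4,169.1307    33,028.4363
Price P = Σ PV = 4,169.1307.
Macaulay duration = Σ(t·PV) / P = 33,028.4363 / 4,169.1307 = 7.92214 half-year periods.
In years: 7.92214 / 2 = 3.96107 years.

3.961 years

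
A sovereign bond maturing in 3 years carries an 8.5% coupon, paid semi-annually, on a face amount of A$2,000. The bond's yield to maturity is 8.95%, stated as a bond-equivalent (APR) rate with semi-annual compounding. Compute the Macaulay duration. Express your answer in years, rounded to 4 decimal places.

Periodic yield y = 0.04475. Discount each cash flow and weight by its period:
  t   CF        PV=CF/(1+0.04475)^t    t·PV
  1        85.00        81.3592        81.3592
  2        85.00        77.8743       155.7486
  3        85.00        74.5387       223.6161
  4        85.00        71.3460       285.3839
  5        85.00        68.2900       341.4499
  6     2,085.00     1,603.3627     9,620.1763
  Σ                  1,976.7708    10,707.7339
Price P = Σ PV = 1,976.7708.
Macaulay duration = Σ(t·PV) / P = 10,707.7339 / 1,976.7708 = 5.41678 half-year periods.
In years: 5.41678 / 2 = 2.70839 years.

2.7084 years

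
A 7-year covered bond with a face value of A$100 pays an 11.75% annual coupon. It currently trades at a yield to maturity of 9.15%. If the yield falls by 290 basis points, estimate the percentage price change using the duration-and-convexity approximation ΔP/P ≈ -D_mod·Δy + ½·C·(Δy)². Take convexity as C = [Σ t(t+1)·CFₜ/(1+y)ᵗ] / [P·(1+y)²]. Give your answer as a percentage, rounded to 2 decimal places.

+15.30%

With y = 0.0915:
  t   CF        PV=CF/(1+0.0915)^t    t·PV        t(t+1)·PV
  1        11.75        10.7650        10.7650          21.5300
  2        11.75         9.8626        19.7252          59.1755
  3        11.75         9.0358        27.1074         108.4296
  4        11.75         8.2783        33.1133         165.5667
  5        11.75         7.5844        37.9218         227.5309
  6        11.75         6.9486        41.6914         291.8399
  7       111.75        60.5454       423.8180       3,390.5440
  Σ                    113.0201       594.1421       4,264.6165
P = 113.0201; D_Mac = 5.25696 yrs; D_mod = 4.81627 yrs; C = 31.67210.
Duration effect: -4.81627 × (-0.029) = +0.139672
Convexity effect: 0.5 × 31.67210 × (-0.029)² = +0.0133181
ΔP/P ≈ +0.139672 + 0.0133181 = +0.152990 = +15.2990%.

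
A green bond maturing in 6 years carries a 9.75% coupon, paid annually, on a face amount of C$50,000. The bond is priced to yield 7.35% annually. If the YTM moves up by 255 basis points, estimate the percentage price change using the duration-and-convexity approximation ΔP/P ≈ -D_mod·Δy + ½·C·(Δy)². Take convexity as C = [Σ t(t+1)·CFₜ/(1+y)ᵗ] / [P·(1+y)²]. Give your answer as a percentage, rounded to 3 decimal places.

With y = 0.0735:
  t   CF        PV=CF/(1+0.0735)^t    t·PV        t(t+1)·PV
  1     4,875.00     4,541.2203     4,541.2203       9,082.4406
  2     4,875.00     4,230.2937     8,460.5874      25,381.7623
  3     4,875.00     3,940.6555    11,821.9666      47,287.8664
  4     4,875.00     3,670.8482    14,683.3928      73,416.9639
  5     4,875.00     3,419.5139    17,097.5696     102,585.4176
  6    54,875.00    35,856.0331   215,136.1989   1,505,953.3920
  Σ                 55,658.5648   271,740.9356   1,763,707.8429
P = 55,658.5648; D_Mac = 4.88228 yrs; D_mod = 4.54801 yrs; C = 27.49733.
Duration effect: -4.54801 × (+0.0255) = -0.115974
Convexity effect: 0.5 × 27.49733 × (0.0255)² = +0.0089401
ΔP/P ≈ -0.115974 + 0.0089401 = -0.107034 = -10.7034%.

-10.703%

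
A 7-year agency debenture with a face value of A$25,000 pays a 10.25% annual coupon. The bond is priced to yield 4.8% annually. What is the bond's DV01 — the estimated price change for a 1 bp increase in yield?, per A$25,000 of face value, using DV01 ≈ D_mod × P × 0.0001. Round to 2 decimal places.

A$17.46

Periodic yield y = 0.048.
  t   CF        PV=CF/(1+0.048)^t    t·PV
  1     2,562.50     2,445.1336     2,445.1336
  2     2,562.50     2,333.1427     4,666.2855
  3     2,562.50     2,226.2812     6,678.8437
  4     2,562.50     2,124.3142     8,497.2566
  5     2,562.50     2,027.0173    10,135.0866
  6     2,562.50     1,934.1768    11,605.0610
  7    27,562.50    19,851.3309   138,959.3162
  Σ                 32,941.3968   182,986.9832
P = 32,941.3968; D_Mac = 5.55492 yrs; D_mod = 5.30050 yrs.
DV01 ≈ 5.30050 × 32,941.3968 × 0.0001 = 17.460590.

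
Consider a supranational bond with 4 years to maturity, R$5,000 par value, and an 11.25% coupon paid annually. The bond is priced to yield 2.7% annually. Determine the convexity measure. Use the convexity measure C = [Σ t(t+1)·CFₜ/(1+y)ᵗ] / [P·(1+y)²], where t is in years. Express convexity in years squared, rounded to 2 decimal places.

With y = 0.027:
  t   CF        PV=CF/(1+0.027)^t    t·PV        t(t+1)·PV
  1       562.50       547.7118       547.7118       1,095.4236
  2       562.50       533.3123     1,066.6247       3,199.8741
  3       562.50       519.2915     1,557.8744       6,231.4977
  4     5,562.50     5,000.2101    20,000.8402     100,004.2012
  Σ                  6,600.5257    23,173.0512     110,530.9966
P = 6,600.5257.
Convexity = Σ t(t+1)·PV / [P·(1+y)²] = 110,530.9966 / (6,600.5257 × 1.054729) = 15.87686.

15.88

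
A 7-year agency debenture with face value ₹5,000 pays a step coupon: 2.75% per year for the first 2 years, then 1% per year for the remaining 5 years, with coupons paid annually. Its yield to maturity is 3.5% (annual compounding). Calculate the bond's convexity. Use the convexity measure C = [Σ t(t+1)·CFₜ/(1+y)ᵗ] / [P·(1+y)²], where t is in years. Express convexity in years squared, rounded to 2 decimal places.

48.29

With y = 0.035:
  t   CF        PV=CF/(1+0.035)^t    t·PV        t(t+1)·PV
  1       137.50       132.8502       132.8502         265.7005
  2       137.50       128.3577       256.7154         770.1463
  3        50.00        45.0971       135.2914         541.1656
  4        50.00        43.5721       174.2884         871.4422
  5        50.00        42.0987       210.4933       1,262.9598
  6        50.00        40.6750       244.0502       1,708.3514
  7     5,050.00     3,969.2544    27,784.7805     222,278.2437
  Σ                  4,401.9053    28,938.4695     227,698.0094
P = 4,401.9053.
Convexity = Σ t(t+1)·PV / [P·(1+y)²] = 227,698.0094 / (4,401.9053 × 1.071225) = 48.28785.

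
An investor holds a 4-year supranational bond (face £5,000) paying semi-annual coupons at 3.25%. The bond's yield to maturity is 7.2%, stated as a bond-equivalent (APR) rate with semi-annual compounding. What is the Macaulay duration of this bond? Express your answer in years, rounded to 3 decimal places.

3.763 years

Periodic yield y = 0.036. Discount each cash flow and weight by its period:
  t   CF        PV=CF/(1+0.036)^t    t·PV
  1        81.25        78.4266        78.4266
  2        81.25        75.7014       151.4028
  3        81.25        73.0708       219.2125
  4        81.25        70.5317       282.1268
  5        81.25        68.0808       340.4040
  6        81.25        65.7150       394.2903
  7        81.25        63.4315       444.0206
  8     5,081.25     3,829.0631    30,632.5045
  Σ                  4,324.0210    32,542.3881
Price P = Σ PV = 4,324.0210.
Macaulay duration = Σ(t·PV) / P = 32,542.3881 / 4,324.0210 = 7.52596 half-year periods.
In years: 7.52596 / 2 = 3.76298 years.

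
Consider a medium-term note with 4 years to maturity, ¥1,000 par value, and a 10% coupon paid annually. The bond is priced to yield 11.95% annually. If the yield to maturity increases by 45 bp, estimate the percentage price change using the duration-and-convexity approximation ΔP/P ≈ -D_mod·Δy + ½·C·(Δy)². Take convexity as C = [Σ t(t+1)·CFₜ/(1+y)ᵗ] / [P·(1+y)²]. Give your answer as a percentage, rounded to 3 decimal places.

-1.381%

With y = 0.1195:
  t   CF        PV=CF/(1+0.1195)^t    t·PV        t(t+1)·PV
  1       100.00        89.3256        89.3256         178.6512
  2       100.00        79.7906       159.5812         478.7437
  3       100.00        71.2734       213.8203         855.2813
  4     1,100.00       700.3196     2,801.2785      14,006.3924
  Σ                    940.7093     3,264.0056      15,519.0685
P = 940.7093; D_Mac = 3.46973 yrs; D_mod = 3.09936 yrs; C = 13.16322.
Duration effect: -3.09936 × (+0.0045) = -0.013947
Convexity effect: 0.5 × 13.16322 × (0.0045)² = +0.0001333
ΔP/P ≈ -0.013947 + 0.0001333 = -0.013814 = -1.3814%.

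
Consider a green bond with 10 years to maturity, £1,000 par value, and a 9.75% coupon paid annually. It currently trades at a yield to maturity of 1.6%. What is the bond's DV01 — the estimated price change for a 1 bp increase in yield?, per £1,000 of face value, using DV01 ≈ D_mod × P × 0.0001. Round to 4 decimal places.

£1.3124

Periodic yield y = 0.016.
  t   CF        PV=CF/(1+0.016)^t    t·PV
  1        97.50        95.9646        95.9646
  2        97.50        94.4533       188.9066
  3        97.50        92.9659       278.8976
  4        97.50        91.5018       366.0073
  5        97.50        90.0609       450.3043
  6        97.50        88.6426       531.8555
  7        97.50        87.2466       610.7264
  8        97.50        85.8727       686.9813
  9        97.50        84.5203       760.6831
  10    1,097.50       936.4130     9,364.1303
  Σ                  1,747.6417    13,334.4570
P = 1,747.6417; D_Mac = 7.62997 yrs; D_mod = 7.50981 yrs.
DV01 ≈ 7.50981 × 1,747.6417 × 0.0001 = 1.312447.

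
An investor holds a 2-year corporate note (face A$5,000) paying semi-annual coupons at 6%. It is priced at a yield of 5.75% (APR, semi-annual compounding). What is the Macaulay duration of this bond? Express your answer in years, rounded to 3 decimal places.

Periodic yield y = 0.02875. Discount each cash flow and weight by its period:
  t   CF        PV=CF/(1+0.02875)^t    t·PV
  1       150.00       145.8080       145.8080
  2       150.00       141.7332       283.4664
  3       150.00       137.7722       413.3167
  4     5,150.00     4,597.9880    18,391.9521
  Σ                  5,023.3015    19,234.5432
Price P = Σ PV = 5,023.3015.
Macaulay duration = Σ(t·PV) / P = 19,234.5432 / 5,023.3015 = 3.82906 half-year periods.
In years: 3.82906 / 2 = 1.91453 years.

1.915 years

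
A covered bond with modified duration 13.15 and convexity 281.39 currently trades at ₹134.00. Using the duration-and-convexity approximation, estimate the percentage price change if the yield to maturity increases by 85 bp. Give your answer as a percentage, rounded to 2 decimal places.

-10.16%

Duration effect: -D_mod·Δy = -13.15 × (+0.0085) = -0.111775
Convexity effect: ½·C·(Δy)² = 0.5 × 281.39 × (0.0085)² = +0.01016521375
ΔP/P ≈ -0.111775 + 0.01016521375 = -0.10160978625
= -10.160978625%.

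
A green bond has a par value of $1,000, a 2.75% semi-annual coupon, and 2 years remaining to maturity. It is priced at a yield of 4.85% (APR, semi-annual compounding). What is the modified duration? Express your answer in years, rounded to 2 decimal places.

Periodic yield y = 0.02425. First find Macaulay duration:
  t   CF        PV=CF/(1+0.02425)^t    t·PV
  1        13.75        13.4245        13.4245
  2        13.75        13.1066        26.2132
  3        13.75        12.7963        38.3889
  4     1,013.75       921.1004     3,684.4016
  Σ                    960.4278     3,762.4283
P = 960.4278; Macaulay duration = 3,762.4283 / 960.4278 = 3.91745 half-year periods = 1.95873 years.
Modified duration = D_Mac / (1 + y) = 1.95873 / 1.02425 = 1.91235 years.

1.91 years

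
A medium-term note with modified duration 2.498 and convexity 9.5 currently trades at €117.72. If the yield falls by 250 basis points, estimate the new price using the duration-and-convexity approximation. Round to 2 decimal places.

Duration effect: -D_mod·Δy = -2.498 × (-0.025) = +0.062450
Convexity effect: ½·C·(Δy)² = 0.5 × 9.5 × (-0.025)² = +0.00296875
ΔP/P ≈ +0.062450 + 0.00296875 = +0.06541875
New price ≈ 117.72 × (1 + 0.06541875) = 125.42109525.

€125.42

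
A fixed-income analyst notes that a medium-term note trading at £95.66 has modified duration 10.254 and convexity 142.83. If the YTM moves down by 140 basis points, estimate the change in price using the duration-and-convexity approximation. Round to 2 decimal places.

Duration effect: -D_mod·Δy = -10.254 × (-0.014) = +0.143556
Convexity effect: ½·C·(Δy)² = 0.5 × 142.83 × (-0.014)² = +0.01399734
ΔP/P ≈ +0.143556 + 0.01399734 = +0.15755334
ΔP ≈ 95.66 × (+0.15755334) = +15.0715525044.

+£15.07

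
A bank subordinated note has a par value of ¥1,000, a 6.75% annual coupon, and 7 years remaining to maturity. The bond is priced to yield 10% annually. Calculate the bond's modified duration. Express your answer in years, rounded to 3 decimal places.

Periodic yield y = 0.1. First find Macaulay duration:
  t   CF        PV=CF/(1+0.1)^t    t·PV
  1        67.50        61.3636        61.3636
  2        67.50        55.7851       111.5702
  3        67.50        50.7137       152.1412
  4        67.50        46.1034       184.4136
  5        67.50        41.9122       209.5609
  6        67.50        38.1020       228.6119
  7     1,067.50       547.7963     3,834.5740
  Σ                    841.7764     4,782.2357
P = 841.7764; Macaulay duration = 4,782.2357 / 841.7764 = 5.68112 years.
Modified duration = D_Mac / (1 + y) = 5.68112 / 1.1 = 5.16466 years.

5.165 years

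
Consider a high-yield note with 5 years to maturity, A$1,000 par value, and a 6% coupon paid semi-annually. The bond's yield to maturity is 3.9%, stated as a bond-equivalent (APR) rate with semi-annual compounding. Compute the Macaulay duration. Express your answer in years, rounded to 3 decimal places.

4.425 years

Periodic yield y = 0.0195. Discount each cash flow and weight by its period:
  t   CF        PV=CF/(1+0.0195)^t    t·PV
  1        30.00        29.4262        29.4262
  2        30.00        28.8634        57.7267
  3        30.00        28.3113        84.9339
  4        30.00        27.7698       111.0791
  5        30.00        27.2386       136.1931
  6        30.00        26.7176       160.3058
  7        30.00        26.2066       183.4462
  8        30.00        25.7053       205.6427
  9        30.00        25.2137       226.9231
  10    1,030.00       849.1119     8,491.1189
  Σ                  1,094.5644     9,686.7957
Price P = Σ PV = 1,094.5644.
Macaulay duration = Σ(t·PV) / P = 9,686.7957 / 1,094.5644 = 8.84991 half-year periods.
In years: 8.84991 / 2 = 4.42495 years.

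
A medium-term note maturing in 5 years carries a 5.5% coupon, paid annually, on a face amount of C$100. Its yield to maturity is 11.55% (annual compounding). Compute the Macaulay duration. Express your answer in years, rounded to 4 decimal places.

4.4296 years

Periodic yield y = 0.1155. Discount each cash flow and weight by its year:
  t   CF        PV=CF/(1+0.1155)^t    t·PV
  1         5.50         4.9305         4.9305
  2         5.50         4.4200         8.8400
  3         5.50         3.9624        11.8871
  4         5.50         3.5521        14.2084
  5       105.50        61.0808       305.4039
  Σ                     77.9458       345.2699
Price P = Σ PV = 77.9458.
Macaulay duration = Σ(t·PV) / P = 345.2699 / 77.9458 = 4.42962 years.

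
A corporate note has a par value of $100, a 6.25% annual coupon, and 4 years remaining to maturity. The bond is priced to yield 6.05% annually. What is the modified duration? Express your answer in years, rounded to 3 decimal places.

Periodic yield y = 0.0605. First find Macaulay duration:
  t   CF        PV=CF/(1+0.0605)^t    t·PV
  1         6.25         5.8934         5.8934
  2         6.25         5.5572        11.1145
  3         6.25         5.2402        15.7206
  4       106.25        84.0013       336.0054
  Σ                    100.6922       368.7339
P = 100.6922; Macaulay duration = 368.7339 / 100.6922 = 3.66199 years.
Modified duration = D_Mac / (1 + y) = 3.66199 / 1.0605 = 3.45308 years.

3.453 years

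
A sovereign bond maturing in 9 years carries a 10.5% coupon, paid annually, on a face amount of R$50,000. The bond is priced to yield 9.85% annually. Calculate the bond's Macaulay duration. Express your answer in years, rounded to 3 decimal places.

6.292 years

Periodic yield y = 0.0985. Discount each cash flow and weight by its year:
  t   CF        PV=CF/(1+0.0985)^t    t·PV
  1     5,250.00     4,779.2444     4,779.2444
  2     5,250.00     4,350.7004     8,701.4009
  3     5,250.00     3,960.5830    11,881.7490
  4     5,250.00     3,605.4465    14,421.7861
  5     5,250.00     3,282.1543    16,410.7716
  6     5,250.00     2,987.8510    17,927.1060
  7     5,250.00     2,719.9372    19,039.5603
  8     5,250.00     2,476.0466    19,808.3728
  9    55,250.00    23,720.9310   213,488.3794
  Σ                 51,882.8945   326,458.3705
Price P = Σ PV = 51,882.8945.
Macaulay duration = Σ(t·PV) / P = 326,458.3705 / 51,882.8945 = 6.29222 years.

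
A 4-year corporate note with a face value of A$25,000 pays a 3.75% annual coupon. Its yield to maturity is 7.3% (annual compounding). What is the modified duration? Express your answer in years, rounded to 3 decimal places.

3.516 years

Periodic yield y = 0.073. First find Macaulay duration:
  t   CF        PV=CF/(1+0.073)^t    t·PV
  1       937.50       873.7185       873.7185
  2       937.50       814.2764     1,628.5527
  3       937.50       758.8783     2,276.6348
  4    25,937.50    19,567.2244    78,268.8977
  Σ                 22,014.0976    83,047.8038
P = 22,014.0976; Macaulay duration = 83,047.8038 / 22,014.0976 = 3.77248 years.
Modified duration = D_Mac / (1 + y) = 3.77248 / 1.073 = 3.51583 years.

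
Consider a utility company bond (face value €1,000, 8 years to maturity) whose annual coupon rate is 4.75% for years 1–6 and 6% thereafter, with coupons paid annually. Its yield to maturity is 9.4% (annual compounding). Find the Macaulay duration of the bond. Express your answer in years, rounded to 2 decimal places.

Periodic yield y = 0.094. Discount each cash flow and weight by its year:
  t   CF        PV=CF/(1+0.094)^t    t·PV
  1        47.50        43.4186        43.4186
  2        47.50        39.6880        79.3760
  3        47.50        36.2779       108.8336
  4        47.50        33.1607       132.6430
  5        47.50        30.3115       151.5574
  6        47.50        27.7070       166.2421
  7        60.00        31.9912       223.9381
  8     1,060.00       516.6153     4,132.9226
  Σ                    759.1702     5,038.9314
Price P = Σ PV = 759.1702.
Macaulay duration = Σ(t·PV) / P = 5,038.9314 / 759.1702 = 6.63742 years.

6.64 years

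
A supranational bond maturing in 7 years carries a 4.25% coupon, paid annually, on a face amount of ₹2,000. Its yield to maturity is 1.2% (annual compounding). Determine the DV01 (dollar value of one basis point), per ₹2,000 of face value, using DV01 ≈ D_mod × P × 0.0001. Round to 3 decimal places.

Periodic yield y = 0.012.
  t   CF        PV=CF/(1+0.012)^t    t·PV
  1        85.00        83.9921        83.9921
  2        85.00        82.9961       165.9923
  3        85.00        82.0120       246.0360
  4        85.00        81.0395       324.1581
  5        85.00        80.0786       400.3929
  6        85.00        79.1290       474.7742
  7     2,085.00     1,917.9729    13,425.8105
  Σ                  2,407.2203    15,121.1560
P = 2,407.2203; D_Mac = 6.28158 yrs; D_mod = 6.20710 yrs.
DV01 ≈ 6.20710 × 2,407.2203 × 0.0001 = 1.494185.

₹1.494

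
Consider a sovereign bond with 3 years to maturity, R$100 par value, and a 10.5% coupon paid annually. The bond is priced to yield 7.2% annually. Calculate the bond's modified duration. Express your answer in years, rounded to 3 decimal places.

2.552 years

Periodic yield y = 0.072. First find Macaulay duration:
  t   CF        PV=CF/(1+0.072)^t    t·PV
  1        10.50         9.7948         9.7948
  2        10.50         9.1369        18.2738
  3       110.50        89.6970       269.0910
  Σ                    108.6287       297.1596
P = 108.6287; Macaulay duration = 297.1596 / 108.6287 = 2.73555 years.
Modified duration = D_Mac / (1 + y) = 2.73555 / 1.072 = 2.55182 years.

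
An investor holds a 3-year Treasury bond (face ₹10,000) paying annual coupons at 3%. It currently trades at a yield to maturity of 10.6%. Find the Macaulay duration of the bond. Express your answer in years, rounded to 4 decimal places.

2.9031 years

Periodic yield y = 0.106. Discount each cash flow and weight by its year:
  t   CF        PV=CF/(1+0.106)^t    t·PV
  1       300.00       271.2477       271.2477
  2       300.00       245.2511       490.5022
  3    10,300.00     7,613.2807    22,839.8422
  Σ                  8,129.7796    23,601.5922
Price P = Σ PV = 8,129.7796.
Macaulay duration = Σ(t·PV) / P = 23,601.5922 / 8,129.7796 = 2.90310 years.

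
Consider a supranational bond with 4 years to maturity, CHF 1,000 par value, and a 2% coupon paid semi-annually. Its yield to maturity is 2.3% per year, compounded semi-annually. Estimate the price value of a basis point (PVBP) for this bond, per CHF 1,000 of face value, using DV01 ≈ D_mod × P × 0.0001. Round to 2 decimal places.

Periodic yield y = 0.0115.
  t   CF        PV=CF/(1+0.0115)^t    t·PV
  1        10.00         9.8863         9.8863
  2        10.00         9.7739        19.5478
  3        10.00         9.6628        28.9884
  4        10.00         9.5529        38.2117
  5        10.00         9.4443        47.2216
  6        10.00         9.3369        56.0217
  7        10.00         9.2308        64.6155
  8     1,010.00       921.7100     7,373.6796
  Σ                    988.5979     7,638.1726
P = 988.5979; D_Mac = 7.72627 half-year periods = 3.86313 yrs; D_mod = 3.81921 yrs.
DV01 ≈ 3.81921 × 988.5979 × 0.0001 = 0.377567.

CHF 0.38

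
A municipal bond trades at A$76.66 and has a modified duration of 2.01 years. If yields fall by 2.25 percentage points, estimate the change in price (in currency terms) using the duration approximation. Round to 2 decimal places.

Duration approximation: ΔP/P ≈ -D_mod · Δy = -2.01 × (-0.0225) = +0.045225.
ΔP ≈ 76.66 × (+0.045225) = +3.4669485.

+A$3.47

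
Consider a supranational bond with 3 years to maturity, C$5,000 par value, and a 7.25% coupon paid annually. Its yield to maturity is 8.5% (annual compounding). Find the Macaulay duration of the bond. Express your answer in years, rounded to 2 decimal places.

Periodic yield y = 0.085. Discount each cash flow and weight by its year:
  t   CF        PV=CF/(1+0.085)^t    t·PV
  1       362.50       334.1014       334.1014
  2       362.50       307.9275       615.8551
  3     5,362.50     4,198.3447    12,595.0340
  Σ                  4,840.3736    13,544.9905
Price P = Σ PV = 4,840.3736.
Macaulay duration = Σ(t·PV) / P = 13,544.9905 / 4,840.3736 = 2.79834 years.

2.80 years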